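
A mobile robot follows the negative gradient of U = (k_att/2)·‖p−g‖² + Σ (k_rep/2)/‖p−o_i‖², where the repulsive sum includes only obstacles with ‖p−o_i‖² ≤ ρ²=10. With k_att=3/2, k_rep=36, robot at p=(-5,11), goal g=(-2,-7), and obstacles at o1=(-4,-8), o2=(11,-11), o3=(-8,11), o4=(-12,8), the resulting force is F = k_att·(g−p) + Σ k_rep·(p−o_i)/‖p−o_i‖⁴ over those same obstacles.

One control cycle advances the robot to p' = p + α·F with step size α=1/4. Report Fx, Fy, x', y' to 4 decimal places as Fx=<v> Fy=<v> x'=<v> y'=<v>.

Fx=5.8333 Fy=-27.0000 x'=-3.5417 y'=4.2500

F_att = 3/2·(g−p) = 3/2·(3,-18) = (4.5000,-27.0000)
o1: d²=362 > ρ²=10 → inactive
o2: d²=740 > ρ²=10 → inactive
o3: d²=9 ≤ ρ²=10; F_rep = 36·(3,0)/9² = (1.3333,0.0000)
o4: d²=58 > ρ²=10 → inactive
F = F_att + ΣF_rep = (5.8333,-27.0000)
p' = p + 1/4·F = (-3.5417,4.2500)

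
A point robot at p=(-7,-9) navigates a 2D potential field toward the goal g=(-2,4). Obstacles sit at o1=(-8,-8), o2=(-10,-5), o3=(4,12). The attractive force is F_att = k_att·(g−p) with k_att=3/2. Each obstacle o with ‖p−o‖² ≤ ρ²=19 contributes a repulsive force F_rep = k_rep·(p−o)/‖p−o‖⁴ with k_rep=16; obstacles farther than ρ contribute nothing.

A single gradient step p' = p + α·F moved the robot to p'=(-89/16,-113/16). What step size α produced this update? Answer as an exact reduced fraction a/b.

F_att = 3/2·(g−p) = 3/2·(5,13) = (7.5000,19.5000)
o1: d²=2 ≤ ρ²=19; F_rep = 16·(1,-1)/2² = (4.0000,-4.0000)
o2: d²=25 > ρ²=19 → inactive
o3: d²=562 > ρ²=19 → inactive
F = F_att + ΣF_rep = (11.5000,15.5000)
Δp = p'−p = (1.4375,1.9375); α = Δx/Fx = (23/16) / (23/2) = 1/8
check: Δy/Fy = (31/16) / (31/2) = 1/8 ✓

α = 1/8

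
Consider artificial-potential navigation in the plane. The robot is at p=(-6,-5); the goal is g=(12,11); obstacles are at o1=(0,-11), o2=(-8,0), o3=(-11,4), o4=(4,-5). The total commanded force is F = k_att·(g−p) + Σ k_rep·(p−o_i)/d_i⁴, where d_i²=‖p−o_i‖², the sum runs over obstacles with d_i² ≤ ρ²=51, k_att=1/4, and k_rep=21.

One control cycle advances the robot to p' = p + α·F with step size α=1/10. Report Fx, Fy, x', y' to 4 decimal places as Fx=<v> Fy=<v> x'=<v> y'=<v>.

F_att = 1/4·(g−p) = 1/4·(18,16) = (4.5000,4.0000)
o1: d²=72 > ρ²=51 → inactive
o2: d²=29 ≤ ρ²=51; F_rep = 21·(2,-5)/29² = (0.0499,-0.1249)
o3: d²=106 > ρ²=51 → inactive
o4: d²=100 > ρ²=51 → inactive
F = F_att + ΣF_rep = (4.5499,3.8751)
p' = p + 1/10·F = (-5.5450,-4.6125)

Fx=4.5499 Fy=3.8751 x'=-5.5450 y'=-4.6125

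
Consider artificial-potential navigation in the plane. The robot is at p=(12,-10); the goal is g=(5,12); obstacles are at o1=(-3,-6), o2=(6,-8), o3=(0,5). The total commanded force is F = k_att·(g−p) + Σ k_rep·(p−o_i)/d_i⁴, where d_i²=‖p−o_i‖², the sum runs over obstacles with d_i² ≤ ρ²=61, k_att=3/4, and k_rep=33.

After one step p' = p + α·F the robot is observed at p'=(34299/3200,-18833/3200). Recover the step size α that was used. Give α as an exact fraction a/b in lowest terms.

α = 1/4

F_att = 3/4·(g−p) = 3/4·(-7,22) = (-5.2500,16.5000)
o1: d²=241 > ρ²=61 → inactive
o2: d²=40 ≤ ρ²=61; F_rep = 33·(6,-2)/40² = (0.1237,-0.0413)
o3: d²=369 > ρ²=61 → inactive
F = F_att + ΣF_rep = (-5.1262,16.4587)
Δp = p'−p = (-1.2816,4.1147); α = Δx/Fx = (-4101/3200) / (-4101/800) = 1/4
check: Δy/Fy = (13167/3200) / (13167/800) = 1/4 ✓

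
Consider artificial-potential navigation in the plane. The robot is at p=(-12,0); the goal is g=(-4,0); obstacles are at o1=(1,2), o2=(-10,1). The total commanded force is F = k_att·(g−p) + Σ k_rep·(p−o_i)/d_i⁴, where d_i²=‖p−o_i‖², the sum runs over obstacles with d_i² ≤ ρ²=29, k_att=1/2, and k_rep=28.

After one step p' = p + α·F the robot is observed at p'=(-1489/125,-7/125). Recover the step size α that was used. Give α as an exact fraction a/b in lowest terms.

F_att = 1/2·(g−p) = 1/2·(8,0) = (4.0000,0.0000)
o1: d²=173 > ρ²=29 → inactive
o2: d²=5 ≤ ρ²=29; F_rep = 28·(-2,-1)/5² = (-2.2400,-1.1200)
F = F_att + ΣF_rep = (1.7600,-1.1200)
Δp = p'−p = (0.0880,-0.0560); α = Δx/Fx = (11/125) / (44/25) = 1/20
check: Δy/Fy = (-7/125) / (-28/25) = 1/20 ✓

α = 1/20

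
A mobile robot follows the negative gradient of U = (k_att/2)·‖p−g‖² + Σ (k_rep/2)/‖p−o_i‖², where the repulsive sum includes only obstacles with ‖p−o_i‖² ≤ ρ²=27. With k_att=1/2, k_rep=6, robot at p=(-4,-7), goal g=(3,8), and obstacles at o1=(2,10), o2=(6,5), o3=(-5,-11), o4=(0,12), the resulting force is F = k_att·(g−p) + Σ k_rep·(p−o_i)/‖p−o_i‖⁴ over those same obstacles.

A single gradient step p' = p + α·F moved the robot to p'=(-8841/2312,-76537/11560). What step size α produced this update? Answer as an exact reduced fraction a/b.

α = 1/20

F_att = 1/2·(g−p) = 1/2·(7,15) = (3.5000,7.5000)
o1: d²=325 > ρ²=27 → inactive
o2: d²=244 > ρ²=27 → inactive
o3: d²=17 ≤ ρ²=27; F_rep = 6·(1,4)/17² = (0.0208,0.0830)
o4: d²=377 > ρ²=27 → inactive
F = F_att + ΣF_rep = (3.5208,7.5830)
Δp = p'−p = (0.1760,0.3792); α = Δx/Fx = (407/2312) / (2035/578) = 1/20
check: Δy/Fy = (4383/11560) / (4383/578) = 1/20 ✓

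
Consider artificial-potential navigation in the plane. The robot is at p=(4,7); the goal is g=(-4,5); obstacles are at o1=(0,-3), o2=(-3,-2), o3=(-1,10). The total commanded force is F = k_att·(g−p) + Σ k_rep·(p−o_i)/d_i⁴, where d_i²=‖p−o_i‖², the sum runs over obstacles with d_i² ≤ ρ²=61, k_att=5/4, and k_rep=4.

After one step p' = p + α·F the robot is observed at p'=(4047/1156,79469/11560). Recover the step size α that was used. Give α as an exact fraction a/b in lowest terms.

F_att = 5/4·(g−p) = 5/4·(-8,-2) = (-10.0000,-2.5000)
o1: d²=116 > ρ²=61 → inactive
o2: d²=130 > ρ²=61 → inactive
o3: d²=34 ≤ ρ²=61; F_rep = 4·(5,-3)/34² = (0.0173,-0.0104)
F = F_att + ΣF_rep = (-9.9827,-2.5104)
Δp = p'−p = (-0.4991,-0.1255); α = Δx/Fx = (-577/1156) / (-2885/289) = 1/20
check: Δy/Fy = (-1451/11560) / (-1451/578) = 1/20 ✓

α = 1/20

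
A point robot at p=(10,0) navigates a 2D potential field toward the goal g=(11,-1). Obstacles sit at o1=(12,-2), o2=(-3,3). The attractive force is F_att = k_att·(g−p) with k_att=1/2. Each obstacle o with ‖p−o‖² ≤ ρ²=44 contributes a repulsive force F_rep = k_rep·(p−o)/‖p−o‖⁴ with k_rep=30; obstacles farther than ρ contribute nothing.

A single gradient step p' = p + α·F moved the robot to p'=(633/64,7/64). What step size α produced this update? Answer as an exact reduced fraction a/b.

F_att = 1/2·(g−p) = 1/2·(1,-1) = (0.5000,-0.5000)
o1: d²=8 ≤ ρ²=44; F_rep = 30·(-2,2)/8² = (-0.9375,0.9375)
o2: d²=178 > ρ²=44 → inactive
F = F_att + ΣF_rep = (-0.4375,0.4375)
Δp = p'−p = (-0.1094,0.1094); α = Δx/Fx = (-7/64) / (-7/16) = 1/4
check: Δy/Fy = (7/64) / (7/16) = 1/4 ✓

α = 1/4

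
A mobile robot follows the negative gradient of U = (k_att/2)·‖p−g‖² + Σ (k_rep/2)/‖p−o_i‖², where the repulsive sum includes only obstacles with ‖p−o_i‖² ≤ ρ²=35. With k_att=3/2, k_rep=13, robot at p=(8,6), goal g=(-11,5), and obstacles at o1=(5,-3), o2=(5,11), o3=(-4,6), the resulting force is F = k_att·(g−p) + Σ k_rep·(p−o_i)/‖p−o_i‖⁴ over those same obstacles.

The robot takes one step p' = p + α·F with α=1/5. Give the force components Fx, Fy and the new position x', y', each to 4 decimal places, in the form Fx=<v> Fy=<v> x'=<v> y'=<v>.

F_att = 3/2·(g−p) = 3/2·(-19,-1) = (-28.5000,-1.5000)
o1: d²=90 > ρ²=35 → inactive
o2: d²=34 ≤ ρ²=35; F_rep = 13·(3,-5)/34² = (0.0337,-0.0562)
o3: d²=144 > ρ²=35 → inactive
F = F_att + ΣF_rep = (-28.4663,-1.5562)
p' = p + 1/5·F = (2.3067,5.6888)

Fx=-28.4663 Fy=-1.5562 x'=2.3067 y'=5.6888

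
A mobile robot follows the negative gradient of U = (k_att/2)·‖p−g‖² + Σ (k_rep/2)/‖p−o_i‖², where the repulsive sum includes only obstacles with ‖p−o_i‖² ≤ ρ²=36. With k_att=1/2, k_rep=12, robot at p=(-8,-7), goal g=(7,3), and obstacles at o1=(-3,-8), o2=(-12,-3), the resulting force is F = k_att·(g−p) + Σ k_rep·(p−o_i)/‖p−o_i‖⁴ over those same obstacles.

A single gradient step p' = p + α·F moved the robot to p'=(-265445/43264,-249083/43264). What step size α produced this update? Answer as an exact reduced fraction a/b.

α = 1/4

F_att = 1/2·(g−p) = 1/2·(15,10) = (7.5000,5.0000)
o1: d²=26 ≤ ρ²=36; F_rep = 12·(-5,1)/26² = (-0.0888,0.0178)
o2: d²=32 ≤ ρ²=36; F_rep = 12·(4,-4)/32² = (0.0469,-0.0469)
F = F_att + ΣF_rep = (7.4581,4.9709)
Δp = p'−p = (1.8645,1.2427); α = Δx/Fx = (80667/43264) / (80667/10816) = 1/4
check: Δy/Fy = (53765/43264) / (53765/10816) = 1/4 ✓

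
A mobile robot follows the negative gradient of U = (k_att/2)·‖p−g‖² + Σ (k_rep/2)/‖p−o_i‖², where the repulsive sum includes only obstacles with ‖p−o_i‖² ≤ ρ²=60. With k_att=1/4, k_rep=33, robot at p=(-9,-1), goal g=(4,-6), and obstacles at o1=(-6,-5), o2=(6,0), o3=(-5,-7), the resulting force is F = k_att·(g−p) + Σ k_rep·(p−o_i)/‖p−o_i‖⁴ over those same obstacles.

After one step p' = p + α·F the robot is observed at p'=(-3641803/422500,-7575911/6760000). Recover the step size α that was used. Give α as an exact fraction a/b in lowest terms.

F_att = 1/4·(g−p) = 1/4·(13,-5) = (3.2500,-1.2500)
o1: d²=25 ≤ ρ²=60; F_rep = 33·(-3,4)/25² = (-0.1584,0.2112)
o2: d²=226 > ρ²=60 → inactive
o3: d²=52 ≤ ρ²=60; F_rep = 33·(-4,6)/52² = (-0.0488,0.0732)
F = F_att + ΣF_rep = (3.0428,-0.9656)
Δp = p'−p = (0.3803,-0.1207); α = Δx/Fx = (160697/422500) / (321394/105625) = 1/8
check: Δy/Fy = (-815911/6760000) / (-815911/845000) = 1/8 ✓

α = 1/8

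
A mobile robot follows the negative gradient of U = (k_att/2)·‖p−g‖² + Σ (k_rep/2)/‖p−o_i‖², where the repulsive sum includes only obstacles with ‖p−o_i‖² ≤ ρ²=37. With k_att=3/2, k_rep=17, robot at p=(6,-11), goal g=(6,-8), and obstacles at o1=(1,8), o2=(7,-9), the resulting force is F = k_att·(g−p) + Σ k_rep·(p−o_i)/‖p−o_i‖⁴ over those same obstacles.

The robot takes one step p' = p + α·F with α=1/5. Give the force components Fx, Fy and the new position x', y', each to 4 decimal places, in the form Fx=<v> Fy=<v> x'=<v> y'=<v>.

Fx=-0.6800 Fy=3.1400 x'=5.8640 y'=-10.3720

F_att = 3/2·(g−p) = 3/2·(0,3) = (0.0000,4.5000)
o1: d²=386 > ρ²=37 → inactive
o2: d²=5 ≤ ρ²=37; F_rep = 17·(-1,-2)/5² = (-0.6800,-1.3600)
F = F_att + ΣF_rep = (-0.6800,3.1400)
p' = p + 1/5·F = (5.8640,-10.3720)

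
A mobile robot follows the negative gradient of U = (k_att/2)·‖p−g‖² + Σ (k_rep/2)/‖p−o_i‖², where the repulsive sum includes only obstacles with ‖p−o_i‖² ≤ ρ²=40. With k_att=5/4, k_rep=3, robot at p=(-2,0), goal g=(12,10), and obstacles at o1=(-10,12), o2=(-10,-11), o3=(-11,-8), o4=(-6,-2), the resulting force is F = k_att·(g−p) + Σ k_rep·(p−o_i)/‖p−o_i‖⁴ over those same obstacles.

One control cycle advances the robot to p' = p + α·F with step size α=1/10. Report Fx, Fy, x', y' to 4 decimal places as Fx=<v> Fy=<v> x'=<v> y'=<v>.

F_att = 5/4·(g−p) = 5/4·(14,10) = (17.5000,12.5000)
o1: d²=208 > ρ²=40 → inactive
o2: d²=185 > ρ²=40 → inactive
o3: d²=145 > ρ²=40 → inactive
o4: d²=20 ≤ ρ²=40; F_rep = 3·(4,2)/20² = (0.0300,0.0150)
F = F_att + ΣF_rep = (17.5300,12.5150)
p' = p + 1/10·F = (-0.2470,1.2515)

Fx=17.5300 Fy=12.5150 x'=-0.2470 y'=1.2515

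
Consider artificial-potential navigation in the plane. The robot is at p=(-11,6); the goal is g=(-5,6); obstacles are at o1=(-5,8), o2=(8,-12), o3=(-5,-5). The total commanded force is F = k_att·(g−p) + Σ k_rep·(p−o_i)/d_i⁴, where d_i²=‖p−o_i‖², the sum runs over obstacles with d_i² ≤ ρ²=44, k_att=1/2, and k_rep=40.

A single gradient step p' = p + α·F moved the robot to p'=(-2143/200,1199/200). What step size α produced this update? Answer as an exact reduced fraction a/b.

α = 1/10

F_att = 1/2·(g−p) = 1/2·(6,0) = (3.0000,0.0000)
o1: d²=40 ≤ ρ²=44; F_rep = 40·(-6,-2)/40² = (-0.1500,-0.0500)
o2: d²=685 > ρ²=44 → inactive
o3: d²=157 > ρ²=44 → inactive
F = F_att + ΣF_rep = (2.8500,-0.0500)
Δp = p'−p = (0.2850,-0.0050); α = Δx/Fx = (57/200) / (57/20) = 1/10
check: Δy/Fy = (-1/200) / (-1/20) = 1/10 ✓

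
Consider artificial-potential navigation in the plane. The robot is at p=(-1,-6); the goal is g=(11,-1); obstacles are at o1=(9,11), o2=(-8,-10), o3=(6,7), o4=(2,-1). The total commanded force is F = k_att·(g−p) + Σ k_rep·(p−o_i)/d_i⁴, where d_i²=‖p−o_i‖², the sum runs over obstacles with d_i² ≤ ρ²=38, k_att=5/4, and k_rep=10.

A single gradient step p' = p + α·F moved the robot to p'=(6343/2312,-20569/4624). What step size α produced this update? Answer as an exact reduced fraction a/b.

F_att = 5/4·(g−p) = 5/4·(12,5) = (15.0000,6.2500)
o1: d²=389 > ρ²=38 → inactive
o2: d²=65 > ρ²=38 → inactive
o3: d²=218 > ρ²=38 → inactive
o4: d²=34 ≤ ρ²=38; F_rep = 10·(-3,-5)/34² = (-0.0260,-0.0433)
F = F_att + ΣF_rep = (14.9740,6.2067)
Δp = p'−p = (3.7435,1.5517); α = Δx/Fx = (8655/2312) / (8655/578) = 1/4
check: Δy/Fy = (7175/4624) / (7175/1156) = 1/4 ✓

α = 1/4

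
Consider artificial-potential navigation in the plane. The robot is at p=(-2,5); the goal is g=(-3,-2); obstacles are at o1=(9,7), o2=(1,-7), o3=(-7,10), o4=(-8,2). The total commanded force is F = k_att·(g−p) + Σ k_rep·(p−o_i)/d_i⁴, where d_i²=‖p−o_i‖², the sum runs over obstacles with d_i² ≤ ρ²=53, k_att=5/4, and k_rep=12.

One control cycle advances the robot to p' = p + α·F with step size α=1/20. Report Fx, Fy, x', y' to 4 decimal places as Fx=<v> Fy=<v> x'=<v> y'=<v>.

Fx=-1.1904 Fy=-8.7562 x'=-2.0595 y'=4.5622

F_att = 5/4·(g−p) = 5/4·(-1,-7) = (-1.2500,-8.7500)
o1: d²=125 > ρ²=53 → inactive
o2: d²=153 > ρ²=53 → inactive
o3: d²=50 ≤ ρ²=53; F_rep = 12·(5,-5)/50² = (0.0240,-0.0240)
o4: d²=45 ≤ ρ²=53; F_rep = 12·(6,3)/45² = (0.0356,0.0178)
F = F_att + ΣF_rep = (-1.1904,-8.7562)
p' = p + 1/20·F = (-2.0595,4.5622)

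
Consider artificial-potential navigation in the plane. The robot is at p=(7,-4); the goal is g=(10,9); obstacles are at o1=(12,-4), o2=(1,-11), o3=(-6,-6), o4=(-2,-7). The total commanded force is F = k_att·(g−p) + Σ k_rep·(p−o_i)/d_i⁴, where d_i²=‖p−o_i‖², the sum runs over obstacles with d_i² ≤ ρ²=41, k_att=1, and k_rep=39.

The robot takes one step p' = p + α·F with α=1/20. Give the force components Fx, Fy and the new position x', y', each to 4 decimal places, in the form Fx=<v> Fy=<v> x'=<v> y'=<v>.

F_att = 1·(g−p) = 1·(3,13) = (3.0000,13.0000)
o1: d²=25 ≤ ρ²=41; F_rep = 39·(-5,0)/25² = (-0.3120,0.0000)
o2: d²=85 > ρ²=41 → inactive
o3: d²=173 > ρ²=41 → inactive
o4: d²=90 > ρ²=41 → inactive
F = F_att + ΣF_rep = (2.6880,13.0000)
p' = p + 1/20·F = (7.1344,-3.3500)

Fx=2.6880 Fy=13.0000 x'=7.1344 y'=-3.3500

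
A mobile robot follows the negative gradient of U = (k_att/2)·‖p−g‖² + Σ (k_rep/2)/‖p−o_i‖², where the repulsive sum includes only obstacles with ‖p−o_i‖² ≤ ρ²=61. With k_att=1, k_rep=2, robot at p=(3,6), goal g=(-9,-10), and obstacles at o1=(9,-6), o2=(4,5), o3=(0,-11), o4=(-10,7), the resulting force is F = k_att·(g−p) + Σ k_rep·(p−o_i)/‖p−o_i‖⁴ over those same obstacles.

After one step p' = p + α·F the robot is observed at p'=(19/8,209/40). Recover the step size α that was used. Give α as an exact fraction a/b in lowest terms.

α = 1/20

F_att = 1·(g−p) = 1·(-12,-16) = (-12.0000,-16.0000)
o1: d²=180 > ρ²=61 → inactive
o2: d²=2 ≤ ρ²=61; F_rep = 2·(-1,1)/2² = (-0.5000,0.5000)
o3: d²=298 > ρ²=61 → inactive
o4: d²=170 > ρ²=61 → inactive
F = F_att + ΣF_rep = (-12.5000,-15.5000)
Δp = p'−p = (-0.6250,-0.7750); α = Δx/Fx = (-5/8) / (-25/2) = 1/20
check: Δy/Fy = (-31/40) / (-31/2) = 1/20 ✓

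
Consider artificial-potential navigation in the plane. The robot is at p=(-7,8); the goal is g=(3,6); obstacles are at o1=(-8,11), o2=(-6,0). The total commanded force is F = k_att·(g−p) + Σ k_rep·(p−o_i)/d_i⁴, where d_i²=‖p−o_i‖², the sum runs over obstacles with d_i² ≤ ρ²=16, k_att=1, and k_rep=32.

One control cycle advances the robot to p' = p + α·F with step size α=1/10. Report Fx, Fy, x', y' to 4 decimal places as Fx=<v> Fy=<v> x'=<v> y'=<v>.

F_att = 1·(g−p) = 1·(10,-2) = (10.0000,-2.0000)
o1: d²=10 ≤ ρ²=16; F_rep = 32·(1,-3)/10² = (0.3200,-0.9600)
o2: d²=65 > ρ²=16 → inactive
F = F_att + ΣF_rep = (10.3200,-2.9600)
p' = p + 1/10·F = (-5.9680,7.7040)

Fx=10.3200 Fy=-2.9600 x'=-5.9680 y'=7.7040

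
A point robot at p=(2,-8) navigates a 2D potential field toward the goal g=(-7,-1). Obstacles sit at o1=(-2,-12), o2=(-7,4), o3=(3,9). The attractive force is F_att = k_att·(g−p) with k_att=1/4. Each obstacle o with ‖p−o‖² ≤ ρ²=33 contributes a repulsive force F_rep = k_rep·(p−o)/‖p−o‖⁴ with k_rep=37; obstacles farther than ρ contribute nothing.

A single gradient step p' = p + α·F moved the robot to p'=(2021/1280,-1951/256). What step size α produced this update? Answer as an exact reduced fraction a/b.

F_att = 1/4·(g−p) = 1/4·(-9,7) = (-2.2500,1.7500)
o1: d²=32 ≤ ρ²=33; F_rep = 37·(4,4)/32² = (0.1445,0.1445)
o2: d²=225 > ρ²=33 → inactive
o3: d²=290 > ρ²=33 → inactive
F = F_att + ΣF_rep = (-2.1055,1.8945)
Δp = p'−p = (-0.4211,0.3789); α = Δx/Fx = (-539/1280) / (-539/256) = 1/5
check: Δy/Fy = (97/256) / (485/256) = 1/5 ✓

α = 1/5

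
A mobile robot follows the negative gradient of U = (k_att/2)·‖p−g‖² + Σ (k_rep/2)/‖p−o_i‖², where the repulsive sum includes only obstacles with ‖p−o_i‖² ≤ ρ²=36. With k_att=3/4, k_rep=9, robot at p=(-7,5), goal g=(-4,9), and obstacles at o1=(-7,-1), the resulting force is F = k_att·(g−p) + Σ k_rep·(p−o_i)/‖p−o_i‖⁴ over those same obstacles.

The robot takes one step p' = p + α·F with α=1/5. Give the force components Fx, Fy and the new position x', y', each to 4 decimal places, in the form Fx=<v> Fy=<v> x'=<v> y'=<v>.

Fx=2.2500 Fy=3.0417 x'=-6.5500 y'=5.6083

F_att = 3/4·(g−p) = 3/4·(3,4) = (2.2500,3.0000)
o1: d²=36 ≤ ρ²=36; F_rep = 9·(0,6)/36² = (0.0000,0.0417)
F = F_att + ΣF_rep = (2.2500,3.0417)
p' = p + 1/5·F = (-6.5500,5.6083)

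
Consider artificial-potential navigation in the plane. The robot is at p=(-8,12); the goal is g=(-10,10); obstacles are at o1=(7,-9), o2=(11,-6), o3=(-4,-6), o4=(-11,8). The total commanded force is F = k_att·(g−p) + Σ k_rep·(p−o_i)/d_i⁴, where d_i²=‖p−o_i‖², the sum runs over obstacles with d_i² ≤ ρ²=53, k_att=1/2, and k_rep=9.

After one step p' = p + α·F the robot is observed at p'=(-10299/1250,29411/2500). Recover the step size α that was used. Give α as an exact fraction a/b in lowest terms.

α = 1/4

F_att = 1/2·(g−p) = 1/2·(-2,-2) = (-1.0000,-1.0000)
o1: d²=666 > ρ²=53 → inactive
o2: d²=685 > ρ²=53 → inactive
o3: d²=340 > ρ²=53 → inactive
o4: d²=25 ≤ ρ²=53; F_rep = 9·(3,4)/25² = (0.0432,0.0576)
F = F_att + ΣF_rep = (-0.9568,-0.9424)
Δp = p'−p = (-0.2392,-0.2356); α = Δx/Fx = (-299/1250) / (-598/625) = 1/4
check: Δy/Fy = (-589/2500) / (-589/625) = 1/4 ✓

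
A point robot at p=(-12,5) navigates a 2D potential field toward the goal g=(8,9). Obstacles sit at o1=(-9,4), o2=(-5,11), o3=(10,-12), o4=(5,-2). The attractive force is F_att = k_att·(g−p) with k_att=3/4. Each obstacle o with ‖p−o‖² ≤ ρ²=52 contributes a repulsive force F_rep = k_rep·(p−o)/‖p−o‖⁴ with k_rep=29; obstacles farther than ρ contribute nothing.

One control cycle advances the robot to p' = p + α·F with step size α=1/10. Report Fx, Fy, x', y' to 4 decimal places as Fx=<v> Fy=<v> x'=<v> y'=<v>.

Fx=14.1300 Fy=3.2900 x'=-10.5870 y'=5.3290

F_att = 3/4·(g−p) = 3/4·(20,4) = (15.0000,3.0000)
o1: d²=10 ≤ ρ²=52; F_rep = 29·(-3,1)/10² = (-0.8700,0.2900)
o2: d²=85 > ρ²=52 → inactive
o3: d²=773 > ρ²=52 → inactive
o4: d²=338 > ρ²=52 → inactive
F = F_att + ΣF_rep = (14.1300,3.2900)
p' = p + 1/10·F = (-10.5870,5.3290)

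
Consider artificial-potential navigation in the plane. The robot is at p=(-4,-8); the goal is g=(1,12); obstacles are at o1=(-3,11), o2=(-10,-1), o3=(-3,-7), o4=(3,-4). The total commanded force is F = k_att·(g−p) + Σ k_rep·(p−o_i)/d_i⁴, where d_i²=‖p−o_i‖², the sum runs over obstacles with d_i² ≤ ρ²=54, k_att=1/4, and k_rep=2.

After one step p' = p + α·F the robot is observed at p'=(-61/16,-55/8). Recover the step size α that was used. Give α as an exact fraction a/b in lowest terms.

α = 1/4

F_att = 1/4·(g−p) = 1/4·(5,20) = (1.2500,5.0000)
o1: d²=362 > ρ²=54 → inactive
o2: d²=85 > ρ²=54 → inactive
o3: d²=2 ≤ ρ²=54; F_rep = 2·(-1,-1)/2² = (-0.5000,-0.5000)
o4: d²=65 > ρ²=54 → inactive
F = F_att + ΣF_rep = (0.7500,4.5000)
Δp = p'−p = (0.1875,1.1250); α = Δx/Fx = (3/16) / (3/4) = 1/4
check: Δy/Fy = (9/8) / (9/2) = 1/4 ✓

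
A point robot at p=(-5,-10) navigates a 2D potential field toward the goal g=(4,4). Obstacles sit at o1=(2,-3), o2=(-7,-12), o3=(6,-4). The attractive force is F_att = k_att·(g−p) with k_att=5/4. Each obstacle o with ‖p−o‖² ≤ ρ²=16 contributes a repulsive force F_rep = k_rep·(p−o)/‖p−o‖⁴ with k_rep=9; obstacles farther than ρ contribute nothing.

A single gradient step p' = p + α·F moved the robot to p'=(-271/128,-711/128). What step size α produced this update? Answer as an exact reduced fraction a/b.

α = 1/4

F_att = 5/4·(g−p) = 5/4·(9,14) = (11.2500,17.5000)
o1: d²=98 > ρ²=16 → inactive
o2: d²=8 ≤ ρ²=16; F_rep = 9·(2,2)/8² = (0.2812,0.2812)
o3: d²=157 > ρ²=16 → inactive
F = F_att + ΣF_rep = (11.5312,17.7812)
Δp = p'−p = (2.8828,4.4453); α = Δx/Fx = (369/128) / (369/32) = 1/4
check: Δy/Fy = (569/128) / (569/32) = 1/4 ✓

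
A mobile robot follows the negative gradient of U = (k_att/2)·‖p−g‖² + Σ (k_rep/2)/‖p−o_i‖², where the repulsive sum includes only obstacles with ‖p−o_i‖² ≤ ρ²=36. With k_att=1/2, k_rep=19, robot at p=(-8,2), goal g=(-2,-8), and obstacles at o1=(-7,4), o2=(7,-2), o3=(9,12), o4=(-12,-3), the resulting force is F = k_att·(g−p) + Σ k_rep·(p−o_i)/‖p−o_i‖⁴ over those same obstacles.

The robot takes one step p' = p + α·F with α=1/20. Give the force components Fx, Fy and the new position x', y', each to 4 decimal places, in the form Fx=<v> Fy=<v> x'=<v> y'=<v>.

Fx=2.2400 Fy=-6.5200 x'=-7.8880 y'=1.6740

F_att = 1/2·(g−p) = 1/2·(6,-10) = (3.0000,-5.0000)
o1: d²=5 ≤ ρ²=36; F_rep = 19·(-1,-2)/5² = (-0.7600,-1.5200)
o2: d²=241 > ρ²=36 → inactive
o3: d²=389 > ρ²=36 → inactive
o4: d²=41 > ρ²=36 → inactive
F = F_att + ΣF_rep = (2.2400,-6.5200)
p' = p + 1/20·F = (-7.8880,1.6740)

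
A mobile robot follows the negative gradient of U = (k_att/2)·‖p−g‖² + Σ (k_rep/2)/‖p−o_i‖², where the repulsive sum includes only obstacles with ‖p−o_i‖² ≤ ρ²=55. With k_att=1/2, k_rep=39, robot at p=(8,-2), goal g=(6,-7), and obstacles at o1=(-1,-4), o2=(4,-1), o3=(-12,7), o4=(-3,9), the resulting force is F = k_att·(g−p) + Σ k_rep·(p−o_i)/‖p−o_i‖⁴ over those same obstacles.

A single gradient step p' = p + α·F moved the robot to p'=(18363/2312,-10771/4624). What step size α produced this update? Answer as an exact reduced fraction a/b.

α = 1/8

F_att = 1/2·(g−p) = 1/2·(-2,-5) = (-1.0000,-2.5000)
o1: d²=85 > ρ²=55 → inactive
o2: d²=17 ≤ ρ²=55; F_rep = 39·(4,-1)/17² = (0.5398,-0.1349)
o3: d²=481 > ρ²=55 → inactive
o4: d²=242 > ρ²=55 → inactive
F = F_att + ΣF_rep = (-0.4602,-2.6349)
Δp = p'−p = (-0.0575,-0.3294); α = Δx/Fx = (-133/2312) / (-133/289) = 1/8
check: Δy/Fy = (-1523/4624) / (-1523/578) = 1/8 ✓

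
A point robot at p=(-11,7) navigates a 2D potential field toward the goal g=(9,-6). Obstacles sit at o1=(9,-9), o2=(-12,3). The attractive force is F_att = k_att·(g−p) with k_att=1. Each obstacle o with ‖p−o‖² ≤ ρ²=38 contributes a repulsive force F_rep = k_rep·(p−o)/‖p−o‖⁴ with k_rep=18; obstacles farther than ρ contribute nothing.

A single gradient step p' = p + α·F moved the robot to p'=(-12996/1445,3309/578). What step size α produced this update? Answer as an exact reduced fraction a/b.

α = 1/10

F_att = 1·(g−p) = 1·(20,-13) = (20.0000,-13.0000)
o1: d²=656 > ρ²=38 → inactive
o2: d²=17 ≤ ρ²=38; F_rep = 18·(1,4)/17² = (0.0623,0.2491)
F = F_att + ΣF_rep = (20.0623,-12.7509)
Δp = p'−p = (2.0062,-1.2751); α = Δx/Fx = (2899/1445) / (5798/289) = 1/10
check: Δy/Fy = (-737/578) / (-3685/289) = 1/10 ✓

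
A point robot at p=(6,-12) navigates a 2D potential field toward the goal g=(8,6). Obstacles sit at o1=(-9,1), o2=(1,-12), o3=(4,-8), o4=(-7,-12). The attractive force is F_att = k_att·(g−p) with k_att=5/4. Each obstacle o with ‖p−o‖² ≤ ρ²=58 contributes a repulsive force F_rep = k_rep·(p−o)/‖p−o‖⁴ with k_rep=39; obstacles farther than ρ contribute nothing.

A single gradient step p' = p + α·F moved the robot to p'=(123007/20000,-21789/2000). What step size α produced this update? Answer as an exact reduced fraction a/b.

F_att = 5/4·(g−p) = 5/4·(2,18) = (2.5000,22.5000)
o1: d²=394 > ρ²=58 → inactive
o2: d²=25 ≤ ρ²=58; F_rep = 39·(5,0)/25² = (0.3120,0.0000)
o3: d²=20 ≤ ρ²=58; F_rep = 39·(2,-4)/20² = (0.1950,-0.3900)
o4: d²=169 > ρ²=58 → inactive
F = F_att + ΣF_rep = (3.0070,22.1100)
Δp = p'−p = (0.1504,1.1055); α = Δx/Fx = (3007/20000) / (3007/1000) = 1/20
check: Δy/Fy = (2211/2000) / (2211/100) = 1/20 ✓

α = 1/20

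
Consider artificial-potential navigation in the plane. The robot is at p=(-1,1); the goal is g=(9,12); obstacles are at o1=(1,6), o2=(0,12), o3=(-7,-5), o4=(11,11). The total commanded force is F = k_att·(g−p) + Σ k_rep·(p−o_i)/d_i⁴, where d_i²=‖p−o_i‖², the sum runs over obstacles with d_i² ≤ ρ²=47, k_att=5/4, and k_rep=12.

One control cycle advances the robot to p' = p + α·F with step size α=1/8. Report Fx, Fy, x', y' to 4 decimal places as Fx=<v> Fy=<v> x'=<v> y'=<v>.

F_att = 5/4·(g−p) = 5/4·(10,11) = (12.5000,13.7500)
o1: d²=29 ≤ ρ²=47; F_rep = 12·(-2,-5)/29² = (-0.0285,-0.0713)
o2: d²=122 > ρ²=47 → inactive
o3: d²=72 > ρ²=47 → inactive
o4: d²=244 > ρ²=47 → inactive
F = F_att + ΣF_rep = (12.4715,13.6787)
p' = p + 1/8·F = (0.5589,2.7098)

Fx=12.4715 Fy=13.6787 x'=0.5589 y'=2.7098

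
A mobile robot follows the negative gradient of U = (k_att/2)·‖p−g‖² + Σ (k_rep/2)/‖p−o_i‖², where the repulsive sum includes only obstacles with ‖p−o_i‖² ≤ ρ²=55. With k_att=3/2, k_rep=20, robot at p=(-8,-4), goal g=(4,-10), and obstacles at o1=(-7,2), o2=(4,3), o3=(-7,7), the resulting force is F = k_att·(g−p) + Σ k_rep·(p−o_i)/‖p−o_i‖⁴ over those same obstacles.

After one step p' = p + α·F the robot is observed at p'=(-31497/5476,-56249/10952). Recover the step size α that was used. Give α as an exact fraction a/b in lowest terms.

α = 1/8

F_att = 3/2·(g−p) = 3/2·(12,-6) = (18.0000,-9.0000)
o1: d²=37 ≤ ρ²=55; F_rep = 20·(-1,-6)/37² = (-0.0146,-0.0877)
o2: d²=193 > ρ²=55 → inactive
o3: d²=122 > ρ²=55 → inactive
F = F_att + ΣF_rep = (17.9854,-9.0877)
Δp = p'−p = (2.2482,-1.1360); α = Δx/Fx = (12311/5476) / (24622/1369) = 1/8
check: Δy/Fy = (-12441/10952) / (-12441/1369) = 1/8 ✓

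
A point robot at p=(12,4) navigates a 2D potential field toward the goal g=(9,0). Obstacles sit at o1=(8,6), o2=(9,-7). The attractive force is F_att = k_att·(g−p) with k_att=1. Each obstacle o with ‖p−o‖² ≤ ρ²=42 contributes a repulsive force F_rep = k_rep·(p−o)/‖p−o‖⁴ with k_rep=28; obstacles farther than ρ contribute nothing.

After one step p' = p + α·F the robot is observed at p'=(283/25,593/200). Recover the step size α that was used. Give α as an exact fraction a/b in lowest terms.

α = 1/4

F_att = 1·(g−p) = 1·(-3,-4) = (-3.0000,-4.0000)
o1: d²=20 ≤ ρ²=42; F_rep = 28·(4,-2)/20² = (0.2800,-0.1400)
o2: d²=130 > ρ²=42 → inactive
F = F_att + ΣF_rep = (-2.7200,-4.1400)
Δp = p'−p = (-0.6800,-1.0350); α = Δx/Fx = (-17/25) / (-68/25) = 1/4
check: Δy/Fy = (-207/200) / (-207/50) = 1/4 ✓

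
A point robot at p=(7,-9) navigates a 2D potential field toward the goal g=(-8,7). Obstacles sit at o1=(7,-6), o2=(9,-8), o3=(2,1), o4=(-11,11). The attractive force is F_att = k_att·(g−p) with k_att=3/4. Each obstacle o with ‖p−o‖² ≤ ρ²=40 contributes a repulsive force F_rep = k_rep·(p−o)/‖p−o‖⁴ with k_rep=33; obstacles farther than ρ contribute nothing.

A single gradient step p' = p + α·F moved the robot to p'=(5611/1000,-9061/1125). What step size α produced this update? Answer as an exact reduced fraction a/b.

F_att = 3/4·(g−p) = 3/4·(-15,16) = (-11.2500,12.0000)
o1: d²=9 ≤ ρ²=40; F_rep = 33·(0,-3)/9² = (0.0000,-1.2222)
o2: d²=5 ≤ ρ²=40; F_rep = 33·(-2,-1)/5² = (-2.6400,-1.3200)
o3: d²=125 > ρ²=40 → inactive
o4: d²=724 > ρ²=40 → inactive
F = F_att + ΣF_rep = (-13.8900,9.4578)
Δp = p'−p = (-1.3890,0.9458); α = Δx/Fx = (-1389/1000) / (-1389/100) = 1/10
check: Δy/Fy = (1064/1125) / (2128/225) = 1/10 ✓

α = 1/10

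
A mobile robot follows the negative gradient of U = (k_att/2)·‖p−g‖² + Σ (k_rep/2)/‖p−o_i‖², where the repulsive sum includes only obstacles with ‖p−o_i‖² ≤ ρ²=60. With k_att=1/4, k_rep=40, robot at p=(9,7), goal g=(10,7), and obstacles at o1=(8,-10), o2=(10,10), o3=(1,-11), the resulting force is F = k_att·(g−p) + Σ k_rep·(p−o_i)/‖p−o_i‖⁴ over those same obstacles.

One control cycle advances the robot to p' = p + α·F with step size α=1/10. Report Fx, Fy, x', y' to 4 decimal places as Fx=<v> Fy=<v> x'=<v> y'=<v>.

F_att = 1/4·(g−p) = 1/4·(1,0) = (0.2500,0.0000)
o1: d²=290 > ρ²=60 → inactive
o2: d²=10 ≤ ρ²=60; F_rep = 40·(-1,-3)/10² = (-0.4000,-1.2000)
o3: d²=388 > ρ²=60 → inactive
F = F_att + ΣF_rep = (-0.1500,-1.2000)
p' = p + 1/10·F = (8.9850,6.8800)

Fx=-0.1500 Fy=-1.2000 x'=8.9850 y'=6.8800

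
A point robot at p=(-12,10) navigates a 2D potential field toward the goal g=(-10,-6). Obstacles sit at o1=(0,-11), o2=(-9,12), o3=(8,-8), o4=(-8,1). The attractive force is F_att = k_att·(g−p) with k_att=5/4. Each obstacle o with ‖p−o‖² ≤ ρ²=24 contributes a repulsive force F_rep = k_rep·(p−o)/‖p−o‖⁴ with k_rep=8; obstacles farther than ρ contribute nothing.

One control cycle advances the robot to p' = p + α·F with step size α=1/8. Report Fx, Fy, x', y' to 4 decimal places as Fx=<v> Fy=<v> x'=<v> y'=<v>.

Fx=2.3580 Fy=-20.0947 x'=-11.7053 y'=7.4882

F_att = 5/4·(g−p) = 5/4·(2,-16) = (2.5000,-20.0000)
o1: d²=585 > ρ²=24 → inactive
o2: d²=13 ≤ ρ²=24; F_rep = 8·(-3,-2)/13² = (-0.1420,-0.0947)
o3: d²=724 > ρ²=24 → inactive
o4: d²=97 > ρ²=24 → inactive
F = F_att + ΣF_rep = (2.3580,-20.0947)
p' = p + 1/8·F = (-11.7053,7.4882)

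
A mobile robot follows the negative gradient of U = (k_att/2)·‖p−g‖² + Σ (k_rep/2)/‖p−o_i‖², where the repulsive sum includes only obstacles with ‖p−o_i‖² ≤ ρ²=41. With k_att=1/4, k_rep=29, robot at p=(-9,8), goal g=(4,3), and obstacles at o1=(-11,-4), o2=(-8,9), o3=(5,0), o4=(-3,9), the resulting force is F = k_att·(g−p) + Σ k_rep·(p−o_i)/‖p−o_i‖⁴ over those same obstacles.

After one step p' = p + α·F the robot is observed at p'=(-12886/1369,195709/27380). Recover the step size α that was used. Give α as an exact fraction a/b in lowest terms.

α = 1/10

F_att = 1/4·(g−p) = 1/4·(13,-5) = (3.2500,-1.2500)
o1: d²=148 > ρ²=41 → inactive
o2: d²=2 ≤ ρ²=41; F_rep = 29·(-1,-1)/2² = (-7.2500,-7.2500)
o3: d²=260 > ρ²=41 → inactive
o4: d²=37 ≤ ρ²=41; F_rep = 29·(-6,-1)/37² = (-0.1271,-0.0212)
F = F_att + ΣF_rep = (-4.1271,-8.5212)
Δp = p'−p = (-0.4127,-0.8521); α = Δx/Fx = (-565/1369) / (-5650/1369) = 1/10
check: Δy/Fy = (-23331/27380) / (-23331/2738) = 1/10 ✓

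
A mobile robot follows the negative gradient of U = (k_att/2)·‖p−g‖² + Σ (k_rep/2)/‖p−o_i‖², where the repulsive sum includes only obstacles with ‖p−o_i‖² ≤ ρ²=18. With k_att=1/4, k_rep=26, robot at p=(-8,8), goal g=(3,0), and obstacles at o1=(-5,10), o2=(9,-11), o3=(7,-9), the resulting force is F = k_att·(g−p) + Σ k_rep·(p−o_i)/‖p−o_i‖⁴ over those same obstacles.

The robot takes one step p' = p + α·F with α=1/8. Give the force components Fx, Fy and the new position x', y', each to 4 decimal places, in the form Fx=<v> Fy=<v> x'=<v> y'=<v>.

Fx=2.2885 Fy=-2.3077 x'=-7.7139 y'=7.7115

F_att = 1/4·(g−p) = 1/4·(11,-8) = (2.7500,-2.0000)
o1: d²=13 ≤ ρ²=18; F_rep = 26·(-3,-2)/13² = (-0.4615,-0.3077)
o2: d²=650 > ρ²=18 → inactive
o3: d²=514 > ρ²=18 → inactive
F = F_att + ΣF_rep = (2.2885,-2.3077)
p' = p + 1/8·F = (-7.7139,7.7115)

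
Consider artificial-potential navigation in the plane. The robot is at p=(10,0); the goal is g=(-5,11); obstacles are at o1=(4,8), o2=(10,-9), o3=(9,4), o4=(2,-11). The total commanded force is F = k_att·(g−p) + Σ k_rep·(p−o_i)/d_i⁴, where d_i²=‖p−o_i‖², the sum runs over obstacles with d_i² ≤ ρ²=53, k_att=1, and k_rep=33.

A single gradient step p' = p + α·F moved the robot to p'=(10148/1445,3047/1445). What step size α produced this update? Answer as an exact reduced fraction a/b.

F_att = 1·(g−p) = 1·(-15,11) = (-15.0000,11.0000)
o1: d²=100 > ρ²=53 → inactive
o2: d²=81 > ρ²=53 → inactive
o3: d²=17 ≤ ρ²=53; F_rep = 33·(1,-4)/17² = (0.1142,-0.4567)
o4: d²=185 > ρ²=53 → inactive
F = F_att + ΣF_rep = (-14.8858,10.5433)
Δp = p'−p = (-2.9772,2.1087); α = Δx/Fx = (-4302/1445) / (-4302/289) = 1/5
check: Δy/Fy = (3047/1445) / (3047/289) = 1/5 ✓

α = 1/5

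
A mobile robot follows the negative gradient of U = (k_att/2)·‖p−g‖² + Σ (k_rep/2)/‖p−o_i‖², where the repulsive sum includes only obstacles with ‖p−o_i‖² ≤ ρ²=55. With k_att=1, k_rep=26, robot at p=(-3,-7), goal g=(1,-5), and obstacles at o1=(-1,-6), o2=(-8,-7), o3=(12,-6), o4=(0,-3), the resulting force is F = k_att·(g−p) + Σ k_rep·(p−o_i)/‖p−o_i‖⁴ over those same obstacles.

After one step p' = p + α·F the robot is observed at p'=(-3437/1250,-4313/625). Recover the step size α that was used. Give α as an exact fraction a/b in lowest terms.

α = 1/8

F_att = 1·(g−p) = 1·(4,2) = (4.0000,2.0000)
o1: d²=5 ≤ ρ²=55; F_rep = 26·(-2,-1)/5² = (-2.0800,-1.0400)
o2: d²=25 ≤ ρ²=55; F_rep = 26·(5,0)/25² = (0.2080,0.0000)
o3: d²=226 > ρ²=55 → inactive
o4: d²=25 ≤ ρ²=55; F_rep = 26·(-3,-4)/25² = (-0.1248,-0.1664)
F = F_att + ΣF_rep = (2.0032,0.7936)
Δp = p'−p = (0.2504,0.0992); α = Δx/Fx = (313/1250) / (1252/625) = 1/8
check: Δy/Fy = (62/625) / (496/625) = 1/8 ✓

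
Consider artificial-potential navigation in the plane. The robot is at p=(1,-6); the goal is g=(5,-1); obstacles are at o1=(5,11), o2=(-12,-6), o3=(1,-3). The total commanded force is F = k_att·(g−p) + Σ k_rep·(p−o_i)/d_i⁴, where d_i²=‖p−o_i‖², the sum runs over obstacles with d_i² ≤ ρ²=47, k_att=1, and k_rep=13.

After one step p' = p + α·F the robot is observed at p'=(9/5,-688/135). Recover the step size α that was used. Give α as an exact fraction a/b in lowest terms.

F_att = 1·(g−p) = 1·(4,5) = (4.0000,5.0000)
o1: d²=305 > ρ²=47 → inactive
o2: d²=169 > ρ²=47 → inactive
o3: d²=9 ≤ ρ²=47; F_rep = 13·(0,-3)/9² = (0.0000,-0.4815)
F = F_att + ΣF_rep = (4.0000,4.5185)
Δp = p'−p = (0.8000,0.9037); α = Δx/Fx = (4/5) / (4) = 1/5
check: Δy/Fy = (122/135) / (122/27) = 1/5 ✓

α = 1/5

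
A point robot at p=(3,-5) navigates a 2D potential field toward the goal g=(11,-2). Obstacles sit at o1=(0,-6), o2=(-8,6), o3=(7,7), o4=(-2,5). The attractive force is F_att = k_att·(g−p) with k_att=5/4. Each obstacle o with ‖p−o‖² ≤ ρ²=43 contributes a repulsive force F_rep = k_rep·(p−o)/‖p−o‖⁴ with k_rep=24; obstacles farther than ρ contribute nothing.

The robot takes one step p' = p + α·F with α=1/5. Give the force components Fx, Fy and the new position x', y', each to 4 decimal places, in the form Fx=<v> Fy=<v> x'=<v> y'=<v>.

Fx=10.7200 Fy=3.9900 x'=5.1440 y'=-4.2020

F_att = 5/4·(g−p) = 5/4·(8,3) = (10.0000,3.7500)
o1: d²=10 ≤ ρ²=43; F_rep = 24·(3,1)/10² = (0.7200,0.2400)
o2: d²=242 > ρ²=43 → inactive
o3: d²=160 > ρ²=43 → inactive
o4: d²=125 > ρ²=43 → inactive
F = F_att + ΣF_rep = (10.7200,3.9900)
p' = p + 1/5·F = (5.1440,-4.2020)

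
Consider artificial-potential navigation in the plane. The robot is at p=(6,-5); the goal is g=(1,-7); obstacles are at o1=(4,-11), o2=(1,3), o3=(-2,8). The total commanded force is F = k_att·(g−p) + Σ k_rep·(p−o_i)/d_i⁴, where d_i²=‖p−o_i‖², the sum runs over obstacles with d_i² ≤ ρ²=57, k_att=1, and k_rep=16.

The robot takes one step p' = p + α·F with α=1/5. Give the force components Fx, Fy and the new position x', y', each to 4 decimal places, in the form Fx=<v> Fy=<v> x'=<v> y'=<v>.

F_att = 1·(g−p) = 1·(-5,-2) = (-5.0000,-2.0000)
o1: d²=40 ≤ ρ²=57; F_rep = 16·(2,6)/40² = (0.0200,0.0600)
o2: d²=89 > ρ²=57 → inactive
o3: d²=233 > ρ²=57 → inactive
F = F_att + ΣF_rep = (-4.9800,-1.9400)
p' = p + 1/5·F = (5.0040,-5.3880)

Fx=-4.9800 Fy=-1.9400 x'=5.0040 y'=-5.3880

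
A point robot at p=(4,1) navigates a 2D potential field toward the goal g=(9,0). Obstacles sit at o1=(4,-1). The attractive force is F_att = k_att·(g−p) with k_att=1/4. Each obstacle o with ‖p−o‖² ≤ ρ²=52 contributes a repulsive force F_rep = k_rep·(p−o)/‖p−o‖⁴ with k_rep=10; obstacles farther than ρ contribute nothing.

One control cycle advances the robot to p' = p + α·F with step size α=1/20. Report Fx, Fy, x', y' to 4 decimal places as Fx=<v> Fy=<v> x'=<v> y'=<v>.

Fx=1.2500 Fy=1.0000 x'=4.0625 y'=1.0500

F_att = 1/4·(g−p) = 1/4·(5,-1) = (1.2500,-0.2500)
o1: d²=4 ≤ ρ²=52; F_rep = 10·(0,2)/4² = (0.0000,1.2500)
F = F_att + ΣF_rep = (1.2500,1.0000)
p' = p + 1/20·F = (4.0625,1.0500)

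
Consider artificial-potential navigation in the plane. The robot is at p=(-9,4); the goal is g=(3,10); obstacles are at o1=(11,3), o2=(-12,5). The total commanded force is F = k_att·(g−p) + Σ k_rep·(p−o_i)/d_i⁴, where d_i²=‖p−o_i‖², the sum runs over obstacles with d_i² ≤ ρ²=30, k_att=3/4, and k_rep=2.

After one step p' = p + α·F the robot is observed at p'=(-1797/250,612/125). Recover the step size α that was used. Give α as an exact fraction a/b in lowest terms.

F_att = 3/4·(g−p) = 3/4·(12,6) = (9.0000,4.5000)
o1: d²=401 > ρ²=30 → inactive
o2: d²=10 ≤ ρ²=30; F_rep = 2·(3,-1)/10² = (0.0600,-0.0200)
F = F_att + ΣF_rep = (9.0600,4.4800)
Δp = p'−p = (1.8120,0.8960); α = Δx/Fx = (453/250) / (453/50) = 1/5
check: Δy/Fy = (112/125) / (112/25) = 1/5 ✓

α = 1/5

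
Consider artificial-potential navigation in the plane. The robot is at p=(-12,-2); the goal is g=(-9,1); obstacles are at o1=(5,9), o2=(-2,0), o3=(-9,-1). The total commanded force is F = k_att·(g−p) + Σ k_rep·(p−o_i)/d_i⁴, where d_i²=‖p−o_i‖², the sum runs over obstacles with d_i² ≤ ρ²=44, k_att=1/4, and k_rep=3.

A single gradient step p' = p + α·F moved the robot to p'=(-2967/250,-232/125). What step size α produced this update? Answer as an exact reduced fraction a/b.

F_att = 1/4·(g−p) = 1/4·(3,3) = (0.7500,0.7500)
o1: d²=410 > ρ²=44 → inactive
o2: d²=104 > ρ²=44 → inactive
o3: d²=10 ≤ ρ²=44; F_rep = 3·(-3,-1)/10² = (-0.0900,-0.0300)
F = F_att + ΣF_rep = (0.6600,0.7200)
Δp = p'−p = (0.1320,0.1440); α = Δx/Fx = (33/250) / (33/50) = 1/5
check: Δy/Fy = (18/125) / (18/25) = 1/5 ✓

α = 1/5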